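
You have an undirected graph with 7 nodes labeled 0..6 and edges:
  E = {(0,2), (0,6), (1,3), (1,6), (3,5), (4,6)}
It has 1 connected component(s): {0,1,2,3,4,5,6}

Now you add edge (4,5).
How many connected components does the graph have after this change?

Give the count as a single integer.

Answer: 1

Derivation:
Initial component count: 1
Add (4,5): endpoints already in same component. Count unchanged: 1.
New component count: 1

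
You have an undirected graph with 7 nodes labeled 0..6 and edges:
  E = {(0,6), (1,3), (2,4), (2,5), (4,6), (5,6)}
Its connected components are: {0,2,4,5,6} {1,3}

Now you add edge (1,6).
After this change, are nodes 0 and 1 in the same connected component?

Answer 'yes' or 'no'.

Answer: yes

Derivation:
Initial components: {0,2,4,5,6} {1,3}
Adding edge (1,6): merges {1,3} and {0,2,4,5,6}.
New components: {0,1,2,3,4,5,6}
Are 0 and 1 in the same component? yes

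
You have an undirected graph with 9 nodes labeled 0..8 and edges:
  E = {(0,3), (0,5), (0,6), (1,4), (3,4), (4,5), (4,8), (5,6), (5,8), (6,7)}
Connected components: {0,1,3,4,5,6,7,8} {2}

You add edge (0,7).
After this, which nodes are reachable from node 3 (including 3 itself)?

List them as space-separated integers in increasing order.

Before: nodes reachable from 3: {0,1,3,4,5,6,7,8}
Adding (0,7): both endpoints already in same component. Reachability from 3 unchanged.
After: nodes reachable from 3: {0,1,3,4,5,6,7,8}

Answer: 0 1 3 4 5 6 7 8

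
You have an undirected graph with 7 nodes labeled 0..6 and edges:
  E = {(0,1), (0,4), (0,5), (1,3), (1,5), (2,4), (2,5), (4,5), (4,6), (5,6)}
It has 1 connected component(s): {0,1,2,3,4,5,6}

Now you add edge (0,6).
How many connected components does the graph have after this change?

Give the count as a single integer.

Answer: 1

Derivation:
Initial component count: 1
Add (0,6): endpoints already in same component. Count unchanged: 1.
New component count: 1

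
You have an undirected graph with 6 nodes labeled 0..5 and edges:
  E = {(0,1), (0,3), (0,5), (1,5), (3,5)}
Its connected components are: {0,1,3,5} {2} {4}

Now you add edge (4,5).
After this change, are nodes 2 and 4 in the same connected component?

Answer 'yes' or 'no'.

Answer: no

Derivation:
Initial components: {0,1,3,5} {2} {4}
Adding edge (4,5): merges {4} and {0,1,3,5}.
New components: {0,1,3,4,5} {2}
Are 2 and 4 in the same component? no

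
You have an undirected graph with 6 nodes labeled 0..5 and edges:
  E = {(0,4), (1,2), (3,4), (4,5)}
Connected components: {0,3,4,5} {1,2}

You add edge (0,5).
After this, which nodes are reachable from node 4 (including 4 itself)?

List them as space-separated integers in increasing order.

Answer: 0 3 4 5

Derivation:
Before: nodes reachable from 4: {0,3,4,5}
Adding (0,5): both endpoints already in same component. Reachability from 4 unchanged.
After: nodes reachable from 4: {0,3,4,5}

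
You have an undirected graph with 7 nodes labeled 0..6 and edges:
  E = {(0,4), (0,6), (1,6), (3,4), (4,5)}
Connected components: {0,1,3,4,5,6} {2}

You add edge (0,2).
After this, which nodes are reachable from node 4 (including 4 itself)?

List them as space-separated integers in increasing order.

Answer: 0 1 2 3 4 5 6

Derivation:
Before: nodes reachable from 4: {0,1,3,4,5,6}
Adding (0,2): merges 4's component with another. Reachability grows.
After: nodes reachable from 4: {0,1,2,3,4,5,6}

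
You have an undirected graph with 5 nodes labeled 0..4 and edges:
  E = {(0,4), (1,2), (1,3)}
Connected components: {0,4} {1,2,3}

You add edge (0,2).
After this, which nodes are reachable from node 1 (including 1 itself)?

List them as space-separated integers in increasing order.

Before: nodes reachable from 1: {1,2,3}
Adding (0,2): merges 1's component with another. Reachability grows.
After: nodes reachable from 1: {0,1,2,3,4}

Answer: 0 1 2 3 4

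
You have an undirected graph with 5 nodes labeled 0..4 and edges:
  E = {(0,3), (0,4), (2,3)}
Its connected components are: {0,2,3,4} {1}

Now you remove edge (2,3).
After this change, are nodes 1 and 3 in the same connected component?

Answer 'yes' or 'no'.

Initial components: {0,2,3,4} {1}
Removing edge (2,3): it was a bridge — component count 2 -> 3.
New components: {0,3,4} {1} {2}
Are 1 and 3 in the same component? no

Answer: no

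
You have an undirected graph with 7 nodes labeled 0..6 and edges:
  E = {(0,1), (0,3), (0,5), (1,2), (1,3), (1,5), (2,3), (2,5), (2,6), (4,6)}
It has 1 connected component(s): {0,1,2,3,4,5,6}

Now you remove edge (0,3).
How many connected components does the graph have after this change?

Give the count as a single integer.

Answer: 1

Derivation:
Initial component count: 1
Remove (0,3): not a bridge. Count unchanged: 1.
  After removal, components: {0,1,2,3,4,5,6}
New component count: 1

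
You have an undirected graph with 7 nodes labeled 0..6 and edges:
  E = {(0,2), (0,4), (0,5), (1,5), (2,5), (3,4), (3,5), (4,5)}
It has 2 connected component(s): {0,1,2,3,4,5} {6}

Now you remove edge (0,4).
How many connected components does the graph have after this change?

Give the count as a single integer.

Answer: 2

Derivation:
Initial component count: 2
Remove (0,4): not a bridge. Count unchanged: 2.
  After removal, components: {0,1,2,3,4,5} {6}
New component count: 2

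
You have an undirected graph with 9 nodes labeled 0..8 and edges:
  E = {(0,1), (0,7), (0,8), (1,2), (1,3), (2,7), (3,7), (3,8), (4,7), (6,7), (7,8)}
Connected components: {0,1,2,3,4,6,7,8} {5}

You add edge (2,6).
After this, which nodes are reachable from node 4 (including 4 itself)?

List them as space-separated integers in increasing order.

Before: nodes reachable from 4: {0,1,2,3,4,6,7,8}
Adding (2,6): both endpoints already in same component. Reachability from 4 unchanged.
After: nodes reachable from 4: {0,1,2,3,4,6,7,8}

Answer: 0 1 2 3 4 6 7 8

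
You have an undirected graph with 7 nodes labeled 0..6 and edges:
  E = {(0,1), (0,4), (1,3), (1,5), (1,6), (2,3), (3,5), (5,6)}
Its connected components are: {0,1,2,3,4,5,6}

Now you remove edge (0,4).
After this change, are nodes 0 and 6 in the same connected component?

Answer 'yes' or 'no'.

Initial components: {0,1,2,3,4,5,6}
Removing edge (0,4): it was a bridge — component count 1 -> 2.
New components: {0,1,2,3,5,6} {4}
Are 0 and 6 in the same component? yes

Answer: yes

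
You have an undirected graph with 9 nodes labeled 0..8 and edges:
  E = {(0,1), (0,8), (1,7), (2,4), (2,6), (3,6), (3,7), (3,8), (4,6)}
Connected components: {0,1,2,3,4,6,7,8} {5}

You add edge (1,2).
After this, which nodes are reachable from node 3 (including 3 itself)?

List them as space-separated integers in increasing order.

Answer: 0 1 2 3 4 6 7 8

Derivation:
Before: nodes reachable from 3: {0,1,2,3,4,6,7,8}
Adding (1,2): both endpoints already in same component. Reachability from 3 unchanged.
After: nodes reachable from 3: {0,1,2,3,4,6,7,8}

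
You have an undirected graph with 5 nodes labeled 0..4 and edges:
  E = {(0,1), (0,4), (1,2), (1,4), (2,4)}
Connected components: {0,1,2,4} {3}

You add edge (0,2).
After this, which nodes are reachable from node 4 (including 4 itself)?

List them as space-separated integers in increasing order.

Before: nodes reachable from 4: {0,1,2,4}
Adding (0,2): both endpoints already in same component. Reachability from 4 unchanged.
After: nodes reachable from 4: {0,1,2,4}

Answer: 0 1 2 4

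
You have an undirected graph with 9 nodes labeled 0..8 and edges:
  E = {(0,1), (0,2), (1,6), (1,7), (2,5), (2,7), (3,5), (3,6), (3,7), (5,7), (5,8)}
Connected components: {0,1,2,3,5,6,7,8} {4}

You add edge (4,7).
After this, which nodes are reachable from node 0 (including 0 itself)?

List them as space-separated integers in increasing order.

Before: nodes reachable from 0: {0,1,2,3,5,6,7,8}
Adding (4,7): merges 0's component with another. Reachability grows.
After: nodes reachable from 0: {0,1,2,3,4,5,6,7,8}

Answer: 0 1 2 3 4 5 6 7 8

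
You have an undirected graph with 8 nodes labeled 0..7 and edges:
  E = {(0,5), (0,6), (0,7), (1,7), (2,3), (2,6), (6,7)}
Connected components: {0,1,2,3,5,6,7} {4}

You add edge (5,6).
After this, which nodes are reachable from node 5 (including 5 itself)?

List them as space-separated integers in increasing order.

Answer: 0 1 2 3 5 6 7

Derivation:
Before: nodes reachable from 5: {0,1,2,3,5,6,7}
Adding (5,6): both endpoints already in same component. Reachability from 5 unchanged.
After: nodes reachable from 5: {0,1,2,3,5,6,7}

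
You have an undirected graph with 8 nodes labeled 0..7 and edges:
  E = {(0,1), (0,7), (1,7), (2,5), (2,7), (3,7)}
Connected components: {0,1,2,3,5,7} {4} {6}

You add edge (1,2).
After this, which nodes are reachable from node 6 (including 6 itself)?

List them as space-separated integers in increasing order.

Before: nodes reachable from 6: {6}
Adding (1,2): both endpoints already in same component. Reachability from 6 unchanged.
After: nodes reachable from 6: {6}

Answer: 6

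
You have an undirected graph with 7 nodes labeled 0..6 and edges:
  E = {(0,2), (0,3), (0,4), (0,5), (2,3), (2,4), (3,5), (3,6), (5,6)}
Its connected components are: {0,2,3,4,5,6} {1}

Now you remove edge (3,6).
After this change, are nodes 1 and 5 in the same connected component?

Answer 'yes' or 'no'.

Initial components: {0,2,3,4,5,6} {1}
Removing edge (3,6): not a bridge — component count unchanged at 2.
New components: {0,2,3,4,5,6} {1}
Are 1 and 5 in the same component? no

Answer: no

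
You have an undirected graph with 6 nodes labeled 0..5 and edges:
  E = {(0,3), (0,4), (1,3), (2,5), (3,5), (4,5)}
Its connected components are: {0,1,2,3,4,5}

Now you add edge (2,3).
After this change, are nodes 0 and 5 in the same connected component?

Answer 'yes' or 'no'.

Initial components: {0,1,2,3,4,5}
Adding edge (2,3): both already in same component {0,1,2,3,4,5}. No change.
New components: {0,1,2,3,4,5}
Are 0 and 5 in the same component? yes

Answer: yes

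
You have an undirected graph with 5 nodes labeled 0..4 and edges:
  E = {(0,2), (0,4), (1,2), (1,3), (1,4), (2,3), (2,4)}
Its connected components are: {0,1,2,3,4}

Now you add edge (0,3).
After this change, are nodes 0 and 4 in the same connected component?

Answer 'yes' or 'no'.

Initial components: {0,1,2,3,4}
Adding edge (0,3): both already in same component {0,1,2,3,4}. No change.
New components: {0,1,2,3,4}
Are 0 and 4 in the same component? yes

Answer: yes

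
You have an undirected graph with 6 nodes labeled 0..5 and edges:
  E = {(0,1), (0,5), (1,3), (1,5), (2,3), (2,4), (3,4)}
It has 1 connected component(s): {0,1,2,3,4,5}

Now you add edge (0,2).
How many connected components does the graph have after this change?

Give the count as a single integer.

Answer: 1

Derivation:
Initial component count: 1
Add (0,2): endpoints already in same component. Count unchanged: 1.
New component count: 1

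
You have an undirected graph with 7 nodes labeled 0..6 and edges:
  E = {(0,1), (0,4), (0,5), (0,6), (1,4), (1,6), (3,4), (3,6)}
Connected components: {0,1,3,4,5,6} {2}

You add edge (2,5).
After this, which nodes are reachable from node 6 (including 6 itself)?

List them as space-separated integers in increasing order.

Answer: 0 1 2 3 4 5 6

Derivation:
Before: nodes reachable from 6: {0,1,3,4,5,6}
Adding (2,5): merges 6's component with another. Reachability grows.
After: nodes reachable from 6: {0,1,2,3,4,5,6}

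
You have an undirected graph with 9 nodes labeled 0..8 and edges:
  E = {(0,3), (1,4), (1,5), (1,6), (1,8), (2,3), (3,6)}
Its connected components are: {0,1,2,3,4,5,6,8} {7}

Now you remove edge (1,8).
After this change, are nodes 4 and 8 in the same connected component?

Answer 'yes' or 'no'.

Initial components: {0,1,2,3,4,5,6,8} {7}
Removing edge (1,8): it was a bridge — component count 2 -> 3.
New components: {0,1,2,3,4,5,6} {7} {8}
Are 4 and 8 in the same component? no

Answer: no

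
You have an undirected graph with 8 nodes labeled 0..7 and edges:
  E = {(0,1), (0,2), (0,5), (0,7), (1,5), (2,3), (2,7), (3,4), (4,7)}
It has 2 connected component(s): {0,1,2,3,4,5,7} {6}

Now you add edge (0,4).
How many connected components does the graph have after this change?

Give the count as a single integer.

Initial component count: 2
Add (0,4): endpoints already in same component. Count unchanged: 2.
New component count: 2

Answer: 2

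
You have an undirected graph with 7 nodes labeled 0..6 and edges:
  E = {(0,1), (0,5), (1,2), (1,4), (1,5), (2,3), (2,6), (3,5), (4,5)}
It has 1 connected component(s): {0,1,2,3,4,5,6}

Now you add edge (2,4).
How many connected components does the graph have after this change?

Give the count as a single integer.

Initial component count: 1
Add (2,4): endpoints already in same component. Count unchanged: 1.
New component count: 1

Answer: 1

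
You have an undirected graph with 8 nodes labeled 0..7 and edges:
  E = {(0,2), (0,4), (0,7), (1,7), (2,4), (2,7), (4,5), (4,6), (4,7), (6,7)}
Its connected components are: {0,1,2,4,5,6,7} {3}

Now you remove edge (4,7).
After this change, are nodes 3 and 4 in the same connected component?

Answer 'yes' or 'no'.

Initial components: {0,1,2,4,5,6,7} {3}
Removing edge (4,7): not a bridge — component count unchanged at 2.
New components: {0,1,2,4,5,6,7} {3}
Are 3 and 4 in the same component? no

Answer: no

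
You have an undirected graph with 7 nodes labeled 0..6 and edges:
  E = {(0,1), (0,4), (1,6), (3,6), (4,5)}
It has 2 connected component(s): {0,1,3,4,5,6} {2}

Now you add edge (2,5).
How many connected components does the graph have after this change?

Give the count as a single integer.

Initial component count: 2
Add (2,5): merges two components. Count decreases: 2 -> 1.
New component count: 1

Answer: 1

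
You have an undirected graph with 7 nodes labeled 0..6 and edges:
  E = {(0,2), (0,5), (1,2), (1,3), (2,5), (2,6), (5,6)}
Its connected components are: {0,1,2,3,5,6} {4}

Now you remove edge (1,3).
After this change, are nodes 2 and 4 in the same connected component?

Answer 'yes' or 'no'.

Initial components: {0,1,2,3,5,6} {4}
Removing edge (1,3): it was a bridge — component count 2 -> 3.
New components: {0,1,2,5,6} {3} {4}
Are 2 and 4 in the same component? no

Answer: no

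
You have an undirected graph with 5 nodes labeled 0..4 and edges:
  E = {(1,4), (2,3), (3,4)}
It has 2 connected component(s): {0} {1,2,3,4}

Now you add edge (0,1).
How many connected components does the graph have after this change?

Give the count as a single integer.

Initial component count: 2
Add (0,1): merges two components. Count decreases: 2 -> 1.
New component count: 1

Answer: 1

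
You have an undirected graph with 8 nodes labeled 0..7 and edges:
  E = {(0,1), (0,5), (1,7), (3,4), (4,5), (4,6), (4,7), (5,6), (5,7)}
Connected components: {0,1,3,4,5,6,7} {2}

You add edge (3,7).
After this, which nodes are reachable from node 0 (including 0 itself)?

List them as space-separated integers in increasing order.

Before: nodes reachable from 0: {0,1,3,4,5,6,7}
Adding (3,7): both endpoints already in same component. Reachability from 0 unchanged.
After: nodes reachable from 0: {0,1,3,4,5,6,7}

Answer: 0 1 3 4 5 6 7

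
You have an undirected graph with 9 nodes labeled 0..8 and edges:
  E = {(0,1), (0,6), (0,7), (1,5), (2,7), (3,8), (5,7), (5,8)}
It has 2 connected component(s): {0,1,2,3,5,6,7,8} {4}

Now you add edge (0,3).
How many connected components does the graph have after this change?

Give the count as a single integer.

Initial component count: 2
Add (0,3): endpoints already in same component. Count unchanged: 2.
New component count: 2

Answer: 2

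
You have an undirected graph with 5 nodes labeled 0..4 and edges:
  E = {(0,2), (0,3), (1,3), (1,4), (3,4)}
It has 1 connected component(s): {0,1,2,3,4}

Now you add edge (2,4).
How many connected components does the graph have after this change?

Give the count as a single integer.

Initial component count: 1
Add (2,4): endpoints already in same component. Count unchanged: 1.
New component count: 1

Answer: 1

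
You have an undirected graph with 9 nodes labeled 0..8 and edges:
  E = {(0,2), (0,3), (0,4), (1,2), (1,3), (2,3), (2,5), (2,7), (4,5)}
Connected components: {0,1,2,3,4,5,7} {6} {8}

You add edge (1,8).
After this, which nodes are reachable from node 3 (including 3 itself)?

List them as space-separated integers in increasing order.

Before: nodes reachable from 3: {0,1,2,3,4,5,7}
Adding (1,8): merges 3's component with another. Reachability grows.
After: nodes reachable from 3: {0,1,2,3,4,5,7,8}

Answer: 0 1 2 3 4 5 7 8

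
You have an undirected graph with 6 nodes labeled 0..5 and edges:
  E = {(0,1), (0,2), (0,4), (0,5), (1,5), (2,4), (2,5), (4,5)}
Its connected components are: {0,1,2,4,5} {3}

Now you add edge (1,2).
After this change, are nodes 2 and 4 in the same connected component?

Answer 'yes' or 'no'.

Answer: yes

Derivation:
Initial components: {0,1,2,4,5} {3}
Adding edge (1,2): both already in same component {0,1,2,4,5}. No change.
New components: {0,1,2,4,5} {3}
Are 2 and 4 in the same component? yes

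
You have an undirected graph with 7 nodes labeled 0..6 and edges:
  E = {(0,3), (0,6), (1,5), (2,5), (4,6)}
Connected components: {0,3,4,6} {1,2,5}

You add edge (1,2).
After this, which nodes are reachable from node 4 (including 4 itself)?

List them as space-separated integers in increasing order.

Before: nodes reachable from 4: {0,3,4,6}
Adding (1,2): both endpoints already in same component. Reachability from 4 unchanged.
After: nodes reachable from 4: {0,3,4,6}

Answer: 0 3 4 6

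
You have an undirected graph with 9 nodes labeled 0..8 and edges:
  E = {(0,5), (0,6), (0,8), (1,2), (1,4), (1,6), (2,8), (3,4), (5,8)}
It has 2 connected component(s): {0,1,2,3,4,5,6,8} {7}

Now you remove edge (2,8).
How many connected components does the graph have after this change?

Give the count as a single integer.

Answer: 2

Derivation:
Initial component count: 2
Remove (2,8): not a bridge. Count unchanged: 2.
  After removal, components: {0,1,2,3,4,5,6,8} {7}
New component count: 2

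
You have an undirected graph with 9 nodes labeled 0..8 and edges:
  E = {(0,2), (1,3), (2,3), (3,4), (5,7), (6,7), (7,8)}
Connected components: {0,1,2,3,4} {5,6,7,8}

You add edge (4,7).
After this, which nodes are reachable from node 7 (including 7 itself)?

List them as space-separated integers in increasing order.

Answer: 0 1 2 3 4 5 6 7 8

Derivation:
Before: nodes reachable from 7: {5,6,7,8}
Adding (4,7): merges 7's component with another. Reachability grows.
After: nodes reachable from 7: {0,1,2,3,4,5,6,7,8}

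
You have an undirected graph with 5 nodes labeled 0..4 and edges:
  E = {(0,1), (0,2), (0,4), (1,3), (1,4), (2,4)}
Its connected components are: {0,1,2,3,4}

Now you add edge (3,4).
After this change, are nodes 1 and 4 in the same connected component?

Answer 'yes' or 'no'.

Answer: yes

Derivation:
Initial components: {0,1,2,3,4}
Adding edge (3,4): both already in same component {0,1,2,3,4}. No change.
New components: {0,1,2,3,4}
Are 1 and 4 in the same component? yes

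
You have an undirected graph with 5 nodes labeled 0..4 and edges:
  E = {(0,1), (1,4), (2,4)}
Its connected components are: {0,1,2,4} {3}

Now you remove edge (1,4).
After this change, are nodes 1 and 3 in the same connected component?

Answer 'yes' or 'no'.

Initial components: {0,1,2,4} {3}
Removing edge (1,4): it was a bridge — component count 2 -> 3.
New components: {0,1} {2,4} {3}
Are 1 and 3 in the same component? no

Answer: no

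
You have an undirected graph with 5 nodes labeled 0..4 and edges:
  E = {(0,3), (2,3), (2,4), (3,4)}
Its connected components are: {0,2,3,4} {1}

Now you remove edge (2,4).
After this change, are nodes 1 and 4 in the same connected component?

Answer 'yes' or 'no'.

Answer: no

Derivation:
Initial components: {0,2,3,4} {1}
Removing edge (2,4): not a bridge — component count unchanged at 2.
New components: {0,2,3,4} {1}
Are 1 and 4 in the same component? no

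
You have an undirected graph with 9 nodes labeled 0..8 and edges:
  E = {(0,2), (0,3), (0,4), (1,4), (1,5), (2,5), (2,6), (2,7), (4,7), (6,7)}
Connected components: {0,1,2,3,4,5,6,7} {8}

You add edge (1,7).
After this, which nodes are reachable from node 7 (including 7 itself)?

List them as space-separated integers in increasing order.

Before: nodes reachable from 7: {0,1,2,3,4,5,6,7}
Adding (1,7): both endpoints already in same component. Reachability from 7 unchanged.
After: nodes reachable from 7: {0,1,2,3,4,5,6,7}

Answer: 0 1 2 3 4 5 6 7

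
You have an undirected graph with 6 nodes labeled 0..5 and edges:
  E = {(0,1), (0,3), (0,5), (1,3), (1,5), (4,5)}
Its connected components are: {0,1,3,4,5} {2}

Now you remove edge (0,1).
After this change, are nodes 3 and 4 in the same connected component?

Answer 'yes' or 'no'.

Initial components: {0,1,3,4,5} {2}
Removing edge (0,1): not a bridge — component count unchanged at 2.
New components: {0,1,3,4,5} {2}
Are 3 and 4 in the same component? yes

Answer: yes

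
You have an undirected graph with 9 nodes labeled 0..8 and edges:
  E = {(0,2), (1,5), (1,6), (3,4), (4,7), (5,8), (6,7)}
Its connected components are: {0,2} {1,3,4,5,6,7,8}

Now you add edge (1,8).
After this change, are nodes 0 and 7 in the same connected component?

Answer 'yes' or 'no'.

Initial components: {0,2} {1,3,4,5,6,7,8}
Adding edge (1,8): both already in same component {1,3,4,5,6,7,8}. No change.
New components: {0,2} {1,3,4,5,6,7,8}
Are 0 and 7 in the same component? no

Answer: no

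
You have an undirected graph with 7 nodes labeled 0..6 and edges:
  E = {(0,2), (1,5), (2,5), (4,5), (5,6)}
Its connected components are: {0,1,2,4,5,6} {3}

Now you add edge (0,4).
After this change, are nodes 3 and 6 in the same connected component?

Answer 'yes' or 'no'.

Answer: no

Derivation:
Initial components: {0,1,2,4,5,6} {3}
Adding edge (0,4): both already in same component {0,1,2,4,5,6}. No change.
New components: {0,1,2,4,5,6} {3}
Are 3 and 6 in the same component? no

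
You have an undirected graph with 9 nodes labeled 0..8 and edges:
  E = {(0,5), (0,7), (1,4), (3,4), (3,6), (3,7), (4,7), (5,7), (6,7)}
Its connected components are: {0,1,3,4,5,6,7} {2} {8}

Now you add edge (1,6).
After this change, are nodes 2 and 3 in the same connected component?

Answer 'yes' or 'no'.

Answer: no

Derivation:
Initial components: {0,1,3,4,5,6,7} {2} {8}
Adding edge (1,6): both already in same component {0,1,3,4,5,6,7}. No change.
New components: {0,1,3,4,5,6,7} {2} {8}
Are 2 and 3 in the same component? no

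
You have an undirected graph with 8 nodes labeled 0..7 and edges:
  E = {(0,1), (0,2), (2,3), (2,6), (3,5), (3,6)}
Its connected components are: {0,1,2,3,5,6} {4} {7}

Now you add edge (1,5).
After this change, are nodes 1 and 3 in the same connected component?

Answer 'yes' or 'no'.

Initial components: {0,1,2,3,5,6} {4} {7}
Adding edge (1,5): both already in same component {0,1,2,3,5,6}. No change.
New components: {0,1,2,3,5,6} {4} {7}
Are 1 and 3 in the same component? yes

Answer: yes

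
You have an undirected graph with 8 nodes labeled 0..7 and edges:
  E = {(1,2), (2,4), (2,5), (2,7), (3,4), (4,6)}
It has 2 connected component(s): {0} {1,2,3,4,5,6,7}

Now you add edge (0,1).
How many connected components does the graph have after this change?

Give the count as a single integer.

Answer: 1

Derivation:
Initial component count: 2
Add (0,1): merges two components. Count decreases: 2 -> 1.
New component count: 1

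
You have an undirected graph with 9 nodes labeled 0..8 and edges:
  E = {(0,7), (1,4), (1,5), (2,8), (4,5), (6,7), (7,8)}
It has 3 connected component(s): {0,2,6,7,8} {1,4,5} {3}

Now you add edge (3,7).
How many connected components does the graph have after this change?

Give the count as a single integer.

Initial component count: 3
Add (3,7): merges two components. Count decreases: 3 -> 2.
New component count: 2

Answer: 2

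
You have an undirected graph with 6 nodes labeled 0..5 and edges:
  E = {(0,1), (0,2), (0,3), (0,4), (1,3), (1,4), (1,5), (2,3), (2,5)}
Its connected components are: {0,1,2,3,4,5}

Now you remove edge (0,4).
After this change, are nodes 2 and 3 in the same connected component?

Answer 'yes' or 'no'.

Initial components: {0,1,2,3,4,5}
Removing edge (0,4): not a bridge — component count unchanged at 1.
New components: {0,1,2,3,4,5}
Are 2 and 3 in the same component? yes

Answer: yes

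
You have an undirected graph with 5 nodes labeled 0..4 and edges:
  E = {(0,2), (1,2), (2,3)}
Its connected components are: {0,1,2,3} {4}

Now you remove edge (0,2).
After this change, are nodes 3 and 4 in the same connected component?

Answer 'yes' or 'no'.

Answer: no

Derivation:
Initial components: {0,1,2,3} {4}
Removing edge (0,2): it was a bridge — component count 2 -> 3.
New components: {0} {1,2,3} {4}
Are 3 and 4 in the same component? no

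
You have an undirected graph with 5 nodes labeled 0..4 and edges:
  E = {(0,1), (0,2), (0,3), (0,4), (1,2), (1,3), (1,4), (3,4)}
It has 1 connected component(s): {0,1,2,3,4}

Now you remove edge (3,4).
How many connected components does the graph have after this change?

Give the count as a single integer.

Answer: 1

Derivation:
Initial component count: 1
Remove (3,4): not a bridge. Count unchanged: 1.
  After removal, components: {0,1,2,3,4}
New component count: 1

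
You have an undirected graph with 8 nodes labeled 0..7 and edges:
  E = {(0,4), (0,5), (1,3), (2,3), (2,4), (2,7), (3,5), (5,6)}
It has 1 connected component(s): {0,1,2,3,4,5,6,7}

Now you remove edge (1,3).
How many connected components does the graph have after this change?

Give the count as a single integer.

Answer: 2

Derivation:
Initial component count: 1
Remove (1,3): it was a bridge. Count increases: 1 -> 2.
  After removal, components: {0,2,3,4,5,6,7} {1}
New component count: 2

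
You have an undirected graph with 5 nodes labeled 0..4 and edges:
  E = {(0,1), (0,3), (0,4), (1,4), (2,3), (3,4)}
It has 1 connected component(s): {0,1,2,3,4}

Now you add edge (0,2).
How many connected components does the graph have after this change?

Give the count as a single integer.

Initial component count: 1
Add (0,2): endpoints already in same component. Count unchanged: 1.
New component count: 1

Answer: 1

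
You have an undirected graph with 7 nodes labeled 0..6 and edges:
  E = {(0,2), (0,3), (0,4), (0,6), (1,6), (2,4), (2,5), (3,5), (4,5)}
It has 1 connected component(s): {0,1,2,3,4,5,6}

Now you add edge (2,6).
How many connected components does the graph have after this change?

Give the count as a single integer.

Answer: 1

Derivation:
Initial component count: 1
Add (2,6): endpoints already in same component. Count unchanged: 1.
New component count: 1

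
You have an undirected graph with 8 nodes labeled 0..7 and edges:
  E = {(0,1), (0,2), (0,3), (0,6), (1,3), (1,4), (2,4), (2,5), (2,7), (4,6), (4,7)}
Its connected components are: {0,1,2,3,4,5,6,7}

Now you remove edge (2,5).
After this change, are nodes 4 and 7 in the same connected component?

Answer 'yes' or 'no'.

Initial components: {0,1,2,3,4,5,6,7}
Removing edge (2,5): it was a bridge — component count 1 -> 2.
New components: {0,1,2,3,4,6,7} {5}
Are 4 and 7 in the same component? yes

Answer: yes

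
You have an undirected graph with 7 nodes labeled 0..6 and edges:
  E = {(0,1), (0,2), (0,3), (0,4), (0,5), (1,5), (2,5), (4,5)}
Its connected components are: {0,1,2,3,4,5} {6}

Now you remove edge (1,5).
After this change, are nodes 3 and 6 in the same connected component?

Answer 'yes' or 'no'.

Answer: no

Derivation:
Initial components: {0,1,2,3,4,5} {6}
Removing edge (1,5): not a bridge — component count unchanged at 2.
New components: {0,1,2,3,4,5} {6}
Are 3 and 6 in the same component? no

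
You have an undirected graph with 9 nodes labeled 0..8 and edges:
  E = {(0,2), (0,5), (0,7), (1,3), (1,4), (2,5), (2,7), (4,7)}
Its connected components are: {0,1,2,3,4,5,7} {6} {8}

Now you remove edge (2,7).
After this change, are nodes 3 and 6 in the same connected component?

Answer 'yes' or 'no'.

Answer: no

Derivation:
Initial components: {0,1,2,3,4,5,7} {6} {8}
Removing edge (2,7): not a bridge — component count unchanged at 3.
New components: {0,1,2,3,4,5,7} {6} {8}
Are 3 and 6 in the same component? no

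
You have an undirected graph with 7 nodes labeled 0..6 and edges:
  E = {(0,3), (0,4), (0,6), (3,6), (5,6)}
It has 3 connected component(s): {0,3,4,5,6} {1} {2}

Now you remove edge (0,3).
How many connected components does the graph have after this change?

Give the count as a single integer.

Answer: 3

Derivation:
Initial component count: 3
Remove (0,3): not a bridge. Count unchanged: 3.
  After removal, components: {0,3,4,5,6} {1} {2}
New component count: 3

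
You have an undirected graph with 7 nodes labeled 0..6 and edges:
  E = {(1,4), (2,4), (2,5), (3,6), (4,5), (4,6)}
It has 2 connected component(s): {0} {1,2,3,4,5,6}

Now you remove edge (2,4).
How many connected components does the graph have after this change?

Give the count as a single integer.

Initial component count: 2
Remove (2,4): not a bridge. Count unchanged: 2.
  After removal, components: {0} {1,2,3,4,5,6}
New component count: 2

Answer: 2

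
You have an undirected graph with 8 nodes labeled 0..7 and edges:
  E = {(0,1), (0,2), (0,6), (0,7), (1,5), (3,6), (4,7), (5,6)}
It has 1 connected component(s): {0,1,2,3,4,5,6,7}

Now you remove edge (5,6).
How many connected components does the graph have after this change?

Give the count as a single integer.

Answer: 1

Derivation:
Initial component count: 1
Remove (5,6): not a bridge. Count unchanged: 1.
  After removal, components: {0,1,2,3,4,5,6,7}
New component count: 1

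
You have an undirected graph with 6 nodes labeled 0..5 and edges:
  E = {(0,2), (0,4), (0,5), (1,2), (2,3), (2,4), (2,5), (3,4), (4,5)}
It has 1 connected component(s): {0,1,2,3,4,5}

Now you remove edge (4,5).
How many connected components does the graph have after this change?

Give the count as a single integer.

Initial component count: 1
Remove (4,5): not a bridge. Count unchanged: 1.
  After removal, components: {0,1,2,3,4,5}
New component count: 1

Answer: 1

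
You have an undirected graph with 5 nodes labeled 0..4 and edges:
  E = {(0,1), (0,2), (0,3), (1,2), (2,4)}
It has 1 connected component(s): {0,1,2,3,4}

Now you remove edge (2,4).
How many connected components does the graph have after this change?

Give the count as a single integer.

Answer: 2

Derivation:
Initial component count: 1
Remove (2,4): it was a bridge. Count increases: 1 -> 2.
  After removal, components: {0,1,2,3} {4}
New component count: 2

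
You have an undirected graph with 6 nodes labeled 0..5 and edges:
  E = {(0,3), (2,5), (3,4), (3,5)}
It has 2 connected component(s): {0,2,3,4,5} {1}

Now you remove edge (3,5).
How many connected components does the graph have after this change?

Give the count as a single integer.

Answer: 3

Derivation:
Initial component count: 2
Remove (3,5): it was a bridge. Count increases: 2 -> 3.
  After removal, components: {0,3,4} {1} {2,5}
New component count: 3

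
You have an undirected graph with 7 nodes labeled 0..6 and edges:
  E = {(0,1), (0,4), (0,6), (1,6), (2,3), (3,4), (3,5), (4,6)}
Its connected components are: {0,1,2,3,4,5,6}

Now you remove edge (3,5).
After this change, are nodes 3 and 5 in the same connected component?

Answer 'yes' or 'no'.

Answer: no

Derivation:
Initial components: {0,1,2,3,4,5,6}
Removing edge (3,5): it was a bridge — component count 1 -> 2.
New components: {0,1,2,3,4,6} {5}
Are 3 and 5 in the same component? no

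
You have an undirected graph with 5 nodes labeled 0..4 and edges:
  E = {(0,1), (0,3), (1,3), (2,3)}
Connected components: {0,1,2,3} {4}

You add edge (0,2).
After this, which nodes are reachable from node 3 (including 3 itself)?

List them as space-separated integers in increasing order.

Answer: 0 1 2 3

Derivation:
Before: nodes reachable from 3: {0,1,2,3}
Adding (0,2): both endpoints already in same component. Reachability from 3 unchanged.
After: nodes reachable from 3: {0,1,2,3}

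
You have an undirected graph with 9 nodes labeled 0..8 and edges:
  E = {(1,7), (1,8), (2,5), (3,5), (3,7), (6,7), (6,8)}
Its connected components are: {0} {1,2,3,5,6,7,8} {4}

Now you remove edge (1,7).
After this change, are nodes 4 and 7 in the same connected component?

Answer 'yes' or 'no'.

Answer: no

Derivation:
Initial components: {0} {1,2,3,5,6,7,8} {4}
Removing edge (1,7): not a bridge — component count unchanged at 3.
New components: {0} {1,2,3,5,6,7,8} {4}
Are 4 and 7 in the same component? no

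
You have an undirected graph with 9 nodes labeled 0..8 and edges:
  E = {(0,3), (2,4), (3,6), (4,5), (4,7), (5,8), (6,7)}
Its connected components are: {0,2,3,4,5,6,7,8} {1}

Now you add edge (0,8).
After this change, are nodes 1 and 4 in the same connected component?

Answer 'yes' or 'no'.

Answer: no

Derivation:
Initial components: {0,2,3,4,5,6,7,8} {1}
Adding edge (0,8): both already in same component {0,2,3,4,5,6,7,8}. No change.
New components: {0,2,3,4,5,6,7,8} {1}
Are 1 and 4 in the same component? no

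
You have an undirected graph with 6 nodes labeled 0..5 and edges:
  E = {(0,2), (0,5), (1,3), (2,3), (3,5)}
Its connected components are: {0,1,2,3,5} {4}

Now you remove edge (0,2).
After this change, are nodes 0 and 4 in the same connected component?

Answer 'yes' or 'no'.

Initial components: {0,1,2,3,5} {4}
Removing edge (0,2): not a bridge — component count unchanged at 2.
New components: {0,1,2,3,5} {4}
Are 0 and 4 in the same component? no

Answer: no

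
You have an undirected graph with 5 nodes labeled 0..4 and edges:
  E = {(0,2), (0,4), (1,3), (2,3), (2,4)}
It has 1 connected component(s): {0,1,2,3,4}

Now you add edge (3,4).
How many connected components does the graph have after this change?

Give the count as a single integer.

Initial component count: 1
Add (3,4): endpoints already in same component. Count unchanged: 1.
New component count: 1

Answer: 1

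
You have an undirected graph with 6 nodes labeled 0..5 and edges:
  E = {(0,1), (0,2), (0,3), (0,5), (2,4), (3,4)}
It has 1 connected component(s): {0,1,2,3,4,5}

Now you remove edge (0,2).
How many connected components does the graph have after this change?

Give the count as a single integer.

Initial component count: 1
Remove (0,2): not a bridge. Count unchanged: 1.
  After removal, components: {0,1,2,3,4,5}
New component count: 1

Answer: 1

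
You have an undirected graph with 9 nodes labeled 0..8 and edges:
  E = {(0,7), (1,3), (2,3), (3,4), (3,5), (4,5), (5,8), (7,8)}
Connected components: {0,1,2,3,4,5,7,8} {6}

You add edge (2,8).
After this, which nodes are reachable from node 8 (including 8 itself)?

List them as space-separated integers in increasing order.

Before: nodes reachable from 8: {0,1,2,3,4,5,7,8}
Adding (2,8): both endpoints already in same component. Reachability from 8 unchanged.
After: nodes reachable from 8: {0,1,2,3,4,5,7,8}

Answer: 0 1 2 3 4 5 7 8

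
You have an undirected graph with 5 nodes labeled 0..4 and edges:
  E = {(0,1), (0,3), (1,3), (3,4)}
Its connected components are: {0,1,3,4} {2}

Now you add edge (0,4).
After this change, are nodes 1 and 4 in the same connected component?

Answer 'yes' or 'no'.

Answer: yes

Derivation:
Initial components: {0,1,3,4} {2}
Adding edge (0,4): both already in same component {0,1,3,4}. No change.
New components: {0,1,3,4} {2}
Are 1 and 4 in the same component? yes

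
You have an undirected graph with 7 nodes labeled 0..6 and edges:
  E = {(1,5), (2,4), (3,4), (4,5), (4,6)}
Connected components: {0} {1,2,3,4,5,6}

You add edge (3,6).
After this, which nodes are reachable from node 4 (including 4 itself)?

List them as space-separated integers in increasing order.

Answer: 1 2 3 4 5 6

Derivation:
Before: nodes reachable from 4: {1,2,3,4,5,6}
Adding (3,6): both endpoints already in same component. Reachability from 4 unchanged.
After: nodes reachable from 4: {1,2,3,4,5,6}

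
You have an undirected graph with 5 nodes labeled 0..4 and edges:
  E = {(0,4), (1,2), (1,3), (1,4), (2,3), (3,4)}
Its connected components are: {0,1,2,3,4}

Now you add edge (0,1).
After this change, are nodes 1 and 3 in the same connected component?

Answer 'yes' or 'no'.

Initial components: {0,1,2,3,4}
Adding edge (0,1): both already in same component {0,1,2,3,4}. No change.
New components: {0,1,2,3,4}
Are 1 and 3 in the same component? yes

Answer: yes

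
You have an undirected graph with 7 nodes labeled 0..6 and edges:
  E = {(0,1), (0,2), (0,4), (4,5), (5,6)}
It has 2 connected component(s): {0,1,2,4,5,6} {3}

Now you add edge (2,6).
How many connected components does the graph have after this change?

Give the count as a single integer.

Answer: 2

Derivation:
Initial component count: 2
Add (2,6): endpoints already in same component. Count unchanged: 2.
New component count: 2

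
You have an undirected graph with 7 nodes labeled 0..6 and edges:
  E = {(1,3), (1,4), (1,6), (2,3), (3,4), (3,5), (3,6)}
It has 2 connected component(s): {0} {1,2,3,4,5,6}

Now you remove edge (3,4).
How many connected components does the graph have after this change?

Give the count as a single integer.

Initial component count: 2
Remove (3,4): not a bridge. Count unchanged: 2.
  After removal, components: {0} {1,2,3,4,5,6}
New component count: 2

Answer: 2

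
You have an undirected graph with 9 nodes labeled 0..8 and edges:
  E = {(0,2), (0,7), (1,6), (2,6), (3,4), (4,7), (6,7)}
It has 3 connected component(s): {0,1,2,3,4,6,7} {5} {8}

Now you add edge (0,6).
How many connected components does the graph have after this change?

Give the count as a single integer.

Answer: 3

Derivation:
Initial component count: 3
Add (0,6): endpoints already in same component. Count unchanged: 3.
New component count: 3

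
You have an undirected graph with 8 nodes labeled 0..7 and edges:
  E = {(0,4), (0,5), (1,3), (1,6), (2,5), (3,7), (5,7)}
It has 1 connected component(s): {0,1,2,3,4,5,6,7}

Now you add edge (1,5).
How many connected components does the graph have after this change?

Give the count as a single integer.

Initial component count: 1
Add (1,5): endpoints already in same component. Count unchanged: 1.
New component count: 1

Answer: 1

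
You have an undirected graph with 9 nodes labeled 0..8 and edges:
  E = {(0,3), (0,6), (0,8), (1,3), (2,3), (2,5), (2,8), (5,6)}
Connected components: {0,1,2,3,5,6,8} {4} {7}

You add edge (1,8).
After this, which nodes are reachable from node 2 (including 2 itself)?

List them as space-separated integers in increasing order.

Answer: 0 1 2 3 5 6 8

Derivation:
Before: nodes reachable from 2: {0,1,2,3,5,6,8}
Adding (1,8): both endpoints already in same component. Reachability from 2 unchanged.
After: nodes reachable from 2: {0,1,2,3,5,6,8}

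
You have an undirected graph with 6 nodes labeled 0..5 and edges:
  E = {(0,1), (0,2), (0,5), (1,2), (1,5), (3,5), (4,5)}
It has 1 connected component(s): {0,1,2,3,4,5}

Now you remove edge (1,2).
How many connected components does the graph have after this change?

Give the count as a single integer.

Initial component count: 1
Remove (1,2): not a bridge. Count unchanged: 1.
  After removal, components: {0,1,2,3,4,5}
New component count: 1

Answer: 1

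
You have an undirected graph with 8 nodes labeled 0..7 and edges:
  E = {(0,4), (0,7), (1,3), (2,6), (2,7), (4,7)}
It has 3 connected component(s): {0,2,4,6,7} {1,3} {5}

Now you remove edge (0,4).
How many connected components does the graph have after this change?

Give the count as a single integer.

Initial component count: 3
Remove (0,4): not a bridge. Count unchanged: 3.
  After removal, components: {0,2,4,6,7} {1,3} {5}
New component count: 3

Answer: 3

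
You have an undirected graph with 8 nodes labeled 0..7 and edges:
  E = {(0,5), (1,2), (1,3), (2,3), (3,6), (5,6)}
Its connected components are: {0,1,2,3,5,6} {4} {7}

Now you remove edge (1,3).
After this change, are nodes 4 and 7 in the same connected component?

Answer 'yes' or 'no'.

Answer: no

Derivation:
Initial components: {0,1,2,3,5,6} {4} {7}
Removing edge (1,3): not a bridge — component count unchanged at 3.
New components: {0,1,2,3,5,6} {4} {7}
Are 4 and 7 in the same component? no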